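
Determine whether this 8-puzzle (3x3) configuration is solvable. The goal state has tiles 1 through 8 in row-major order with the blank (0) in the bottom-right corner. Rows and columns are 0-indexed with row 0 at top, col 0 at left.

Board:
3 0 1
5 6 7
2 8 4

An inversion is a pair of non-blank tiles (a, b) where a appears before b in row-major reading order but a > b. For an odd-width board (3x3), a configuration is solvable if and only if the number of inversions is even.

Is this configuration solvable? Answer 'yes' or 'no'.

Inversions (pairs i<j in row-major order where tile[i] > tile[j] > 0): 9
9 is odd, so the puzzle is not solvable.

Answer: no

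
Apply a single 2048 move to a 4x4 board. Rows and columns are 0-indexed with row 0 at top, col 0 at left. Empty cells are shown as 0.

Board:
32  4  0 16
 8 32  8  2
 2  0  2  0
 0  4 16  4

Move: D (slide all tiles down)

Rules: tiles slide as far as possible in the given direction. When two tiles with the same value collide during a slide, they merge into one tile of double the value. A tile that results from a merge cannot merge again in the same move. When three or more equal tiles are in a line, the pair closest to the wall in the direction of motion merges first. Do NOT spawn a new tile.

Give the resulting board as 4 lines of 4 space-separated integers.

Slide down:
col 0: [32, 8, 2, 0] -> [0, 32, 8, 2]
col 1: [4, 32, 0, 4] -> [0, 4, 32, 4]
col 2: [0, 8, 2, 16] -> [0, 8, 2, 16]
col 3: [16, 2, 0, 4] -> [0, 16, 2, 4]

Answer:  0  0  0  0
32  4  8 16
 8 32  2  2
 2  4 16  4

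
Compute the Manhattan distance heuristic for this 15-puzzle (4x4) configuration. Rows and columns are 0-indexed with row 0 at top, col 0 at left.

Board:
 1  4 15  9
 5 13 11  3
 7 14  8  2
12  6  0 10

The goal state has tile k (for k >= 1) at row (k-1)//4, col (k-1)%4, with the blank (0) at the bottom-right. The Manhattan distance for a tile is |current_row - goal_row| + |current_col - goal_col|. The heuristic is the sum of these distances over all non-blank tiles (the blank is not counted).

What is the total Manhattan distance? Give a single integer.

Answer: 35

Derivation:
Tile 1: at (0,0), goal (0,0), distance |0-0|+|0-0| = 0
Tile 4: at (0,1), goal (0,3), distance |0-0|+|1-3| = 2
Tile 15: at (0,2), goal (3,2), distance |0-3|+|2-2| = 3
Tile 9: at (0,3), goal (2,0), distance |0-2|+|3-0| = 5
Tile 5: at (1,0), goal (1,0), distance |1-1|+|0-0| = 0
Tile 13: at (1,1), goal (3,0), distance |1-3|+|1-0| = 3
Tile 11: at (1,2), goal (2,2), distance |1-2|+|2-2| = 1
Tile 3: at (1,3), goal (0,2), distance |1-0|+|3-2| = 2
Tile 7: at (2,0), goal (1,2), distance |2-1|+|0-2| = 3
Tile 14: at (2,1), goal (3,1), distance |2-3|+|1-1| = 1
Tile 8: at (2,2), goal (1,3), distance |2-1|+|2-3| = 2
Tile 2: at (2,3), goal (0,1), distance |2-0|+|3-1| = 4
Tile 12: at (3,0), goal (2,3), distance |3-2|+|0-3| = 4
Tile 6: at (3,1), goal (1,1), distance |3-1|+|1-1| = 2
Tile 10: at (3,3), goal (2,1), distance |3-2|+|3-1| = 3
Sum: 0 + 2 + 3 + 5 + 0 + 3 + 1 + 2 + 3 + 1 + 2 + 4 + 4 + 2 + 3 = 35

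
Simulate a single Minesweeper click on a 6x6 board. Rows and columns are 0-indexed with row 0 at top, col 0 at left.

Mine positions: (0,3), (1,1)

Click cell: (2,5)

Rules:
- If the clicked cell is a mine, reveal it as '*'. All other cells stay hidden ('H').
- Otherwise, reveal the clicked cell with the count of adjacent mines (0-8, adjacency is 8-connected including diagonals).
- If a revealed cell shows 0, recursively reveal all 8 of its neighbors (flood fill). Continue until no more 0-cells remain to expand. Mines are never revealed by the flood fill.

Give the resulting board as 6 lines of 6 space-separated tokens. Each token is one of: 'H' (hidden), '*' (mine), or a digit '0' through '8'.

H H H H 1 0
H H 2 1 1 0
1 1 1 0 0 0
0 0 0 0 0 0
0 0 0 0 0 0
0 0 0 0 0 0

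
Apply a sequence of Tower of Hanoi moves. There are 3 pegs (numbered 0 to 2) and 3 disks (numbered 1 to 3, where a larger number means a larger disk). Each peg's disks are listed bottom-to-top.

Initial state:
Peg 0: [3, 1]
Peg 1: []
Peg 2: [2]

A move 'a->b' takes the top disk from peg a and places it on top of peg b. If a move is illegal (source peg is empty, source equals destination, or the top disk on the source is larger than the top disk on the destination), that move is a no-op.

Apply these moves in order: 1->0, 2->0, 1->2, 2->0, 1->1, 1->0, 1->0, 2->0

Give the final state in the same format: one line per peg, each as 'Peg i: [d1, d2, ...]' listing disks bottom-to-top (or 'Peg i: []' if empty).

After move 1 (1->0):
Peg 0: [3, 1]
Peg 1: []
Peg 2: [2]

After move 2 (2->0):
Peg 0: [3, 1]
Peg 1: []
Peg 2: [2]

After move 3 (1->2):
Peg 0: [3, 1]
Peg 1: []
Peg 2: [2]

After move 4 (2->0):
Peg 0: [3, 1]
Peg 1: []
Peg 2: [2]

After move 5 (1->1):
Peg 0: [3, 1]
Peg 1: []
Peg 2: [2]

After move 6 (1->0):
Peg 0: [3, 1]
Peg 1: []
Peg 2: [2]

After move 7 (1->0):
Peg 0: [3, 1]
Peg 1: []
Peg 2: [2]

After move 8 (2->0):
Peg 0: [3, 1]
Peg 1: []
Peg 2: [2]

Answer: Peg 0: [3, 1]
Peg 1: []
Peg 2: [2]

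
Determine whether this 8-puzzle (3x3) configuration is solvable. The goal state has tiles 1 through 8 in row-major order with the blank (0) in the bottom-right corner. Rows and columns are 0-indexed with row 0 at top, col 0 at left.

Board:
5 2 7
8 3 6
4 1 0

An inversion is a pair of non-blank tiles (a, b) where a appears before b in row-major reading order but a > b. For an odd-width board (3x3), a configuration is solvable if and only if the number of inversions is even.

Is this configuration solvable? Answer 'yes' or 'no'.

Answer: no

Derivation:
Inversions (pairs i<j in row-major order where tile[i] > tile[j] > 0): 17
17 is odd, so the puzzle is not solvable.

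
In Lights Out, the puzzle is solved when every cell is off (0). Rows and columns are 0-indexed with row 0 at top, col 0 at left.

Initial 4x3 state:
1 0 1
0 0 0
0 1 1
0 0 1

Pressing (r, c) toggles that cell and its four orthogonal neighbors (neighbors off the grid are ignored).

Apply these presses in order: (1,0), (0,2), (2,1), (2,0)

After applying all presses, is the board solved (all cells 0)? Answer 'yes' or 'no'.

After press 1 at (1,0):
0 0 1
1 1 0
1 1 1
0 0 1

After press 2 at (0,2):
0 1 0
1 1 1
1 1 1
0 0 1

After press 3 at (2,1):
0 1 0
1 0 1
0 0 0
0 1 1

After press 4 at (2,0):
0 1 0
0 0 1
1 1 0
1 1 1

Lights still on: 7

Answer: no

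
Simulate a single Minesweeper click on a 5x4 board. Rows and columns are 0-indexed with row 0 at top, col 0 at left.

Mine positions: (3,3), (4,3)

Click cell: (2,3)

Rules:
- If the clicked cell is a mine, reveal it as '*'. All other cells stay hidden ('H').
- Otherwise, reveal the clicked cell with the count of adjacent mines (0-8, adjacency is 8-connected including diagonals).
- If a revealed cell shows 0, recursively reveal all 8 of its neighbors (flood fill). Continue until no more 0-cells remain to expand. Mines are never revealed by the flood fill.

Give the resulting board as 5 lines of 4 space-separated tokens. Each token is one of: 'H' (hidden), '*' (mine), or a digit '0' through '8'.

H H H H
H H H H
H H H 1
H H H H
H H H H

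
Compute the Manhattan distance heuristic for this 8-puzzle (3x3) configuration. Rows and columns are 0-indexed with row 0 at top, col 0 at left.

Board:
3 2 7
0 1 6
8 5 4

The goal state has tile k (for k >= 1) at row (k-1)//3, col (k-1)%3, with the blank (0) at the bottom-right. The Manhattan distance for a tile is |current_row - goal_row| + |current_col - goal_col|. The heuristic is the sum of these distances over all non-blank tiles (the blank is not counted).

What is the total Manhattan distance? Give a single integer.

Tile 3: (0,0)->(0,2) = 2
Tile 2: (0,1)->(0,1) = 0
Tile 7: (0,2)->(2,0) = 4
Tile 1: (1,1)->(0,0) = 2
Tile 6: (1,2)->(1,2) = 0
Tile 8: (2,0)->(2,1) = 1
Tile 5: (2,1)->(1,1) = 1
Tile 4: (2,2)->(1,0) = 3
Sum: 2 + 0 + 4 + 2 + 0 + 1 + 1 + 3 = 13

Answer: 13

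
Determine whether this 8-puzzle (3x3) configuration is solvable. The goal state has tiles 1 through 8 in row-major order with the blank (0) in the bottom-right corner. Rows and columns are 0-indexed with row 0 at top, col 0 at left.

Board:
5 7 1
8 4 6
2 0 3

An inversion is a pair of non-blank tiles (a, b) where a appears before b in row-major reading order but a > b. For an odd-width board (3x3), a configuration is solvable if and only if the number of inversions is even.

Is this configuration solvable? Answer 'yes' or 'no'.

Inversions (pairs i<j in row-major order where tile[i] > tile[j] > 0): 17
17 is odd, so the puzzle is not solvable.

Answer: no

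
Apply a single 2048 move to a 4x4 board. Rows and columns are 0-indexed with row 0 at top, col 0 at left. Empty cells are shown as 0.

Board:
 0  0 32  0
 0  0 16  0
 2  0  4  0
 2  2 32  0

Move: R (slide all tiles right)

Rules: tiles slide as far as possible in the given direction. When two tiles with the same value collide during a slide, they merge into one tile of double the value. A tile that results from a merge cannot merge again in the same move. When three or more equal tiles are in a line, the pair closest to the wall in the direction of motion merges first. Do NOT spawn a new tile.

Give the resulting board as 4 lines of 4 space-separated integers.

Answer:  0  0  0 32
 0  0  0 16
 0  0  2  4
 0  0  4 32

Derivation:
Slide right:
row 0: [0, 0, 32, 0] -> [0, 0, 0, 32]
row 1: [0, 0, 16, 0] -> [0, 0, 0, 16]
row 2: [2, 0, 4, 0] -> [0, 0, 2, 4]
row 3: [2, 2, 32, 0] -> [0, 0, 4, 32]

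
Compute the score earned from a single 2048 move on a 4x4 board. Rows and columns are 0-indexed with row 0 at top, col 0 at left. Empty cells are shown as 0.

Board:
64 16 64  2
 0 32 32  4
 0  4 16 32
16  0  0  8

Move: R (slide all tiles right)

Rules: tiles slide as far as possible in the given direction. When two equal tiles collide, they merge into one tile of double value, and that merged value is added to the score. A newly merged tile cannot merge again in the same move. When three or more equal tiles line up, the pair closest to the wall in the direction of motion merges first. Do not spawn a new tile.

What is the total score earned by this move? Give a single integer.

Answer: 64

Derivation:
Slide right:
row 0: [64, 16, 64, 2] -> [64, 16, 64, 2]  score +0 (running 0)
row 1: [0, 32, 32, 4] -> [0, 0, 64, 4]  score +64 (running 64)
row 2: [0, 4, 16, 32] -> [0, 4, 16, 32]  score +0 (running 64)
row 3: [16, 0, 0, 8] -> [0, 0, 16, 8]  score +0 (running 64)
Board after move:
64 16 64  2
 0  0 64  4
 0  4 16 32
 0  0 16  8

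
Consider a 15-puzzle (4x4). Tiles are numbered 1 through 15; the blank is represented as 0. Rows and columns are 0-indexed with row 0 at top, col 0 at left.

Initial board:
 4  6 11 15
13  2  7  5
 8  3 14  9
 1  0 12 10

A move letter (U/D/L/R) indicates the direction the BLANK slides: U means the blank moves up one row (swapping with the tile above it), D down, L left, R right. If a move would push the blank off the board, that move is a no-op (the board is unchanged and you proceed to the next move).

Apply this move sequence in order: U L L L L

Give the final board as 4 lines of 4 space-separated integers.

Answer:  4  6 11 15
13  2  7  5
 0  8 14  9
 1  3 12 10

Derivation:
After move 1 (U):
 4  6 11 15
13  2  7  5
 8  0 14  9
 1  3 12 10

After move 2 (L):
 4  6 11 15
13  2  7  5
 0  8 14  9
 1  3 12 10

After move 3 (L):
 4  6 11 15
13  2  7  5
 0  8 14  9
 1  3 12 10

After move 4 (L):
 4  6 11 15
13  2  7  5
 0  8 14  9
 1  3 12 10

After move 5 (L):
 4  6 11 15
13  2  7  5
 0  8 14  9
 1  3 12 10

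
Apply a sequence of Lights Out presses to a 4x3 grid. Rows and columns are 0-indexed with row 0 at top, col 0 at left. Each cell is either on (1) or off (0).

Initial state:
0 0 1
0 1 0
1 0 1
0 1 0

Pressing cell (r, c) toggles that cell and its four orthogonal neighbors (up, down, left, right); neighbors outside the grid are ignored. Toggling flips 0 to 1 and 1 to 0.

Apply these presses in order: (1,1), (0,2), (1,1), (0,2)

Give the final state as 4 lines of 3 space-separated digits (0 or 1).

Answer: 0 0 1
0 1 0
1 0 1
0 1 0

Derivation:
After press 1 at (1,1):
0 1 1
1 0 1
1 1 1
0 1 0

After press 2 at (0,2):
0 0 0
1 0 0
1 1 1
0 1 0

After press 3 at (1,1):
0 1 0
0 1 1
1 0 1
0 1 0

After press 4 at (0,2):
0 0 1
0 1 0
1 0 1
0 1 0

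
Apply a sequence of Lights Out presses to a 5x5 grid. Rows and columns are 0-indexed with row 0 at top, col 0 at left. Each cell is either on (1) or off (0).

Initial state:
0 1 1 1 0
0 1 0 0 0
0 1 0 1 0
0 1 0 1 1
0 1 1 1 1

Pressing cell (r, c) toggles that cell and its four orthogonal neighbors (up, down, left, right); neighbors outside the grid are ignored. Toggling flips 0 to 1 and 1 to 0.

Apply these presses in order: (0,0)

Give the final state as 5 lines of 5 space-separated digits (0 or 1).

Answer: 1 0 1 1 0
1 1 0 0 0
0 1 0 1 0
0 1 0 1 1
0 1 1 1 1

Derivation:
After press 1 at (0,0):
1 0 1 1 0
1 1 0 0 0
0 1 0 1 0
0 1 0 1 1
0 1 1 1 1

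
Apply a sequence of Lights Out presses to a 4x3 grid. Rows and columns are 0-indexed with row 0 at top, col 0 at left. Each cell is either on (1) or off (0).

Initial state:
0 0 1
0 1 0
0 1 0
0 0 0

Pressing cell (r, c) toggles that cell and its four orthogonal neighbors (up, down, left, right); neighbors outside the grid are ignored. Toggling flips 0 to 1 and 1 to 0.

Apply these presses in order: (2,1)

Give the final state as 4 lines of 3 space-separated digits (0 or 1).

Answer: 0 0 1
0 0 0
1 0 1
0 1 0

Derivation:
After press 1 at (2,1):
0 0 1
0 0 0
1 0 1
0 1 0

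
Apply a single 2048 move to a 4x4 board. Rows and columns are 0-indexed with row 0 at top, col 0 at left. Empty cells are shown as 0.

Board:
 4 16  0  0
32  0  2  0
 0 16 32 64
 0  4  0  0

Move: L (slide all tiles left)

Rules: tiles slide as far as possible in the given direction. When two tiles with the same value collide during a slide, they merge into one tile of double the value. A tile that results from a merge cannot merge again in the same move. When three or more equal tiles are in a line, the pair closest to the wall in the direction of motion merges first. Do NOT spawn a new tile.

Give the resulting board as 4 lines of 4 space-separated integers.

Slide left:
row 0: [4, 16, 0, 0] -> [4, 16, 0, 0]
row 1: [32, 0, 2, 0] -> [32, 2, 0, 0]
row 2: [0, 16, 32, 64] -> [16, 32, 64, 0]
row 3: [0, 4, 0, 0] -> [4, 0, 0, 0]

Answer:  4 16  0  0
32  2  0  0
16 32 64  0
 4  0  0  0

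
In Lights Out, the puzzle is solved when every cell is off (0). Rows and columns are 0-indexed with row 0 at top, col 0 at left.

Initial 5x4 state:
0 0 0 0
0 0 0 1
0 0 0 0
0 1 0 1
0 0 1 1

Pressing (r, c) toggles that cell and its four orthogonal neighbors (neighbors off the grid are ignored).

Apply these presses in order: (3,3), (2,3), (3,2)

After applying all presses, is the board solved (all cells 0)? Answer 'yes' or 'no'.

After press 1 at (3,3):
0 0 0 0
0 0 0 1
0 0 0 1
0 1 1 0
0 0 1 0

After press 2 at (2,3):
0 0 0 0
0 0 0 0
0 0 1 0
0 1 1 1
0 0 1 0

After press 3 at (3,2):
0 0 0 0
0 0 0 0
0 0 0 0
0 0 0 0
0 0 0 0

Lights still on: 0

Answer: yes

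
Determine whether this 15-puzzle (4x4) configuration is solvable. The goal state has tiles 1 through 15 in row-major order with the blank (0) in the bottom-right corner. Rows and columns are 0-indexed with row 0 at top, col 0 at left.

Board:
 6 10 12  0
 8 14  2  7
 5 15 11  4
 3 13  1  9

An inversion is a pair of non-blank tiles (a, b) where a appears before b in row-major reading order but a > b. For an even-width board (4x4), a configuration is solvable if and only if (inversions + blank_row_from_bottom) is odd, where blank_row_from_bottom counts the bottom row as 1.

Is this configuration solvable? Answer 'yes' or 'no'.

Inversions: 60
Blank is in row 0 (0-indexed from top), which is row 4 counting from the bottom (bottom = 1).
60 + 4 = 64, which is even, so the puzzle is not solvable.

Answer: no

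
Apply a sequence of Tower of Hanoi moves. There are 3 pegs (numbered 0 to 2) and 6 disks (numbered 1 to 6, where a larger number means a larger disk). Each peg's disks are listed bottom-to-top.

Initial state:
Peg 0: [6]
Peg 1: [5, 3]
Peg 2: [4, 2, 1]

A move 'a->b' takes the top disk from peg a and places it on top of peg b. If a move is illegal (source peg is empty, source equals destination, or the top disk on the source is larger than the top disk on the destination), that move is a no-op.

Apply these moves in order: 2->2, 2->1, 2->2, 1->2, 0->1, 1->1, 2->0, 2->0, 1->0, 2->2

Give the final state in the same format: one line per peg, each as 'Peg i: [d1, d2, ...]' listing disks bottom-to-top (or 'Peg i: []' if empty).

After move 1 (2->2):
Peg 0: [6]
Peg 1: [5, 3]
Peg 2: [4, 2, 1]

After move 2 (2->1):
Peg 0: [6]
Peg 1: [5, 3, 1]
Peg 2: [4, 2]

After move 3 (2->2):
Peg 0: [6]
Peg 1: [5, 3, 1]
Peg 2: [4, 2]

After move 4 (1->2):
Peg 0: [6]
Peg 1: [5, 3]
Peg 2: [4, 2, 1]

After move 5 (0->1):
Peg 0: [6]
Peg 1: [5, 3]
Peg 2: [4, 2, 1]

After move 6 (1->1):
Peg 0: [6]
Peg 1: [5, 3]
Peg 2: [4, 2, 1]

After move 7 (2->0):
Peg 0: [6, 1]
Peg 1: [5, 3]
Peg 2: [4, 2]

After move 8 (2->0):
Peg 0: [6, 1]
Peg 1: [5, 3]
Peg 2: [4, 2]

After move 9 (1->0):
Peg 0: [6, 1]
Peg 1: [5, 3]
Peg 2: [4, 2]

After move 10 (2->2):
Peg 0: [6, 1]
Peg 1: [5, 3]
Peg 2: [4, 2]

Answer: Peg 0: [6, 1]
Peg 1: [5, 3]
Peg 2: [4, 2]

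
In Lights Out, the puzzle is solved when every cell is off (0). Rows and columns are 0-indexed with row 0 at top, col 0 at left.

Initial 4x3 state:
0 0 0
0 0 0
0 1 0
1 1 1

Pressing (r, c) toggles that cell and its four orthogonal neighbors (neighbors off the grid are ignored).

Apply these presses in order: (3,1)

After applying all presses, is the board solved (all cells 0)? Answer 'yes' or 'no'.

Answer: yes

Derivation:
After press 1 at (3,1):
0 0 0
0 0 0
0 0 0
0 0 0

Lights still on: 0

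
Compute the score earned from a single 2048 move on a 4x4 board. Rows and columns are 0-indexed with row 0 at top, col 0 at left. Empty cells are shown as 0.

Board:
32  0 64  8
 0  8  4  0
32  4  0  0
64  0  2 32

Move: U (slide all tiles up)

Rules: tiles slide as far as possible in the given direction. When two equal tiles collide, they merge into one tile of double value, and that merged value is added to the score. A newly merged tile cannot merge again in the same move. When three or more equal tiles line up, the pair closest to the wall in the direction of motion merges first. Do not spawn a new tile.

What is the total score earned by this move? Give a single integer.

Slide up:
col 0: [32, 0, 32, 64] -> [64, 64, 0, 0]  score +64 (running 64)
col 1: [0, 8, 4, 0] -> [8, 4, 0, 0]  score +0 (running 64)
col 2: [64, 4, 0, 2] -> [64, 4, 2, 0]  score +0 (running 64)
col 3: [8, 0, 0, 32] -> [8, 32, 0, 0]  score +0 (running 64)
Board after move:
64  8 64  8
64  4  4 32
 0  0  2  0
 0  0  0  0

Answer: 64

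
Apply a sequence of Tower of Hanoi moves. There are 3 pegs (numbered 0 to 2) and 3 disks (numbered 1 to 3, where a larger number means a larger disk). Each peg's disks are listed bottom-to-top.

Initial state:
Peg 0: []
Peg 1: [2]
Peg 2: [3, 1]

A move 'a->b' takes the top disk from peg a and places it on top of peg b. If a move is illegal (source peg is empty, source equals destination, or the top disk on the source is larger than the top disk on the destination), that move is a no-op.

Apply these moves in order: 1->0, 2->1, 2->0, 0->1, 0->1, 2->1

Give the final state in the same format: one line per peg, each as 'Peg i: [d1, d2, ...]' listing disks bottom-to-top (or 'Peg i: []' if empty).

After move 1 (1->0):
Peg 0: [2]
Peg 1: []
Peg 2: [3, 1]

After move 2 (2->1):
Peg 0: [2]
Peg 1: [1]
Peg 2: [3]

After move 3 (2->0):
Peg 0: [2]
Peg 1: [1]
Peg 2: [3]

After move 4 (0->1):
Peg 0: [2]
Peg 1: [1]
Peg 2: [3]

After move 5 (0->1):
Peg 0: [2]
Peg 1: [1]
Peg 2: [3]

After move 6 (2->1):
Peg 0: [2]
Peg 1: [1]
Peg 2: [3]

Answer: Peg 0: [2]
Peg 1: [1]
Peg 2: [3]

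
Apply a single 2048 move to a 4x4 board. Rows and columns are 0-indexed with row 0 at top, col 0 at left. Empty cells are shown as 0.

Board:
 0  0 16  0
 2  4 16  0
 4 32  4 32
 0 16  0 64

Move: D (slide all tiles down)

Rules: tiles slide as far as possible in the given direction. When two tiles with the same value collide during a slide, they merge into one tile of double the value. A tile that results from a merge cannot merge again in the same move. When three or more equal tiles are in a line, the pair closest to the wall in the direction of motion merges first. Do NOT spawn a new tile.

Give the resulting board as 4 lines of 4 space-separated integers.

Answer:  0  0  0  0
 0  4  0  0
 2 32 32 32
 4 16  4 64

Derivation:
Slide down:
col 0: [0, 2, 4, 0] -> [0, 0, 2, 4]
col 1: [0, 4, 32, 16] -> [0, 4, 32, 16]
col 2: [16, 16, 4, 0] -> [0, 0, 32, 4]
col 3: [0, 0, 32, 64] -> [0, 0, 32, 64]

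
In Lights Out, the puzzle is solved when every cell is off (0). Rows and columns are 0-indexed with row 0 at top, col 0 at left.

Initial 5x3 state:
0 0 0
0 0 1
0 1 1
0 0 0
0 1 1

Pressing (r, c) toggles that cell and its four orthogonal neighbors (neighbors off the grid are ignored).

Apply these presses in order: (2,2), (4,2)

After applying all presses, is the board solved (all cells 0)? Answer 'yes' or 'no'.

Answer: yes

Derivation:
After press 1 at (2,2):
0 0 0
0 0 0
0 0 0
0 0 1
0 1 1

After press 2 at (4,2):
0 0 0
0 0 0
0 0 0
0 0 0
0 0 0

Lights still on: 0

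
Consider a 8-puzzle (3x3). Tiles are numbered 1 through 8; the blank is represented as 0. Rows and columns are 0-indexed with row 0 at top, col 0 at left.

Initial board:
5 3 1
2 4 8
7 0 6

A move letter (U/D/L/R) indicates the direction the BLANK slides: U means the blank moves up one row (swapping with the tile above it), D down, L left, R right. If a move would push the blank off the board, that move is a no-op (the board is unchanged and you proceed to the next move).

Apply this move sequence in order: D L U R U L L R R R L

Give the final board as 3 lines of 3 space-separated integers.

After move 1 (D):
5 3 1
2 4 8
7 0 6

After move 2 (L):
5 3 1
2 4 8
0 7 6

After move 3 (U):
5 3 1
0 4 8
2 7 6

After move 4 (R):
5 3 1
4 0 8
2 7 6

After move 5 (U):
5 0 1
4 3 8
2 7 6

After move 6 (L):
0 5 1
4 3 8
2 7 6

After move 7 (L):
0 5 1
4 3 8
2 7 6

After move 8 (R):
5 0 1
4 3 8
2 7 6

After move 9 (R):
5 1 0
4 3 8
2 7 6

After move 10 (R):
5 1 0
4 3 8
2 7 6

After move 11 (L):
5 0 1
4 3 8
2 7 6

Answer: 5 0 1
4 3 8
2 7 6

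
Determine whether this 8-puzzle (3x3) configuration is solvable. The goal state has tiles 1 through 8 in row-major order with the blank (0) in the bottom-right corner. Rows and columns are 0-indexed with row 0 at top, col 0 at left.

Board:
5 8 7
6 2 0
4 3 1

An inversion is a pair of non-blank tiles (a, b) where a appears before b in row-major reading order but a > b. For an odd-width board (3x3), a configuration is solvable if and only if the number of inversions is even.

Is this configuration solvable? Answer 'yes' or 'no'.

Inversions (pairs i<j in row-major order where tile[i] > tile[j] > 0): 23
23 is odd, so the puzzle is not solvable.

Answer: no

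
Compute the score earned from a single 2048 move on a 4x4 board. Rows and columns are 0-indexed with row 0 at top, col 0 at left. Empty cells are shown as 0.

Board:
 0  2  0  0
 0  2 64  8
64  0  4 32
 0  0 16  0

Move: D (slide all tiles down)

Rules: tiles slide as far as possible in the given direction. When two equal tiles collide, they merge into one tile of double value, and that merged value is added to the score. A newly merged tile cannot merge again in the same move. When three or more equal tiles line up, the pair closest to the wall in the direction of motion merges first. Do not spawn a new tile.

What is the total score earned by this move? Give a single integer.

Answer: 4

Derivation:
Slide down:
col 0: [0, 0, 64, 0] -> [0, 0, 0, 64]  score +0 (running 0)
col 1: [2, 2, 0, 0] -> [0, 0, 0, 4]  score +4 (running 4)
col 2: [0, 64, 4, 16] -> [0, 64, 4, 16]  score +0 (running 4)
col 3: [0, 8, 32, 0] -> [0, 0, 8, 32]  score +0 (running 4)
Board after move:
 0  0  0  0
 0  0 64  0
 0  0  4  8
64  4 16 32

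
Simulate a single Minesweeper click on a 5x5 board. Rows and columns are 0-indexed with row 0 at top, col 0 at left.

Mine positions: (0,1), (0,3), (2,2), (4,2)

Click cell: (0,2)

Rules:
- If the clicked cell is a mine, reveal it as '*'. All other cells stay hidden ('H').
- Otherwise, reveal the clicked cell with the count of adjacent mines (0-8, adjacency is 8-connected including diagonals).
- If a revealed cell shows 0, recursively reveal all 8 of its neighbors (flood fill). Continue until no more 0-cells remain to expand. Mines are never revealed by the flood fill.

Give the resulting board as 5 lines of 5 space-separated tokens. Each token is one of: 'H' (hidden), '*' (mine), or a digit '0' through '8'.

H H 2 H H
H H H H H
H H H H H
H H H H H
H H H H H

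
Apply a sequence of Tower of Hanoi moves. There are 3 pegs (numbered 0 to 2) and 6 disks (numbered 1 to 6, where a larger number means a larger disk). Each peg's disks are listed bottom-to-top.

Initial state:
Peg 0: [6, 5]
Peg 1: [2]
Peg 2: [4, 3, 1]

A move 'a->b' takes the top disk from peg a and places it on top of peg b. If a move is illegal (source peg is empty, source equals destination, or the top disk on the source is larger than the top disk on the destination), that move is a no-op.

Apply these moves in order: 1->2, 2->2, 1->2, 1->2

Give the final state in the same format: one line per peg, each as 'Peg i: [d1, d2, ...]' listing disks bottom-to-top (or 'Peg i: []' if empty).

Answer: Peg 0: [6, 5]
Peg 1: [2]
Peg 2: [4, 3, 1]

Derivation:
After move 1 (1->2):
Peg 0: [6, 5]
Peg 1: [2]
Peg 2: [4, 3, 1]

After move 2 (2->2):
Peg 0: [6, 5]
Peg 1: [2]
Peg 2: [4, 3, 1]

After move 3 (1->2):
Peg 0: [6, 5]
Peg 1: [2]
Peg 2: [4, 3, 1]

After move 4 (1->2):
Peg 0: [6, 5]
Peg 1: [2]
Peg 2: [4, 3, 1]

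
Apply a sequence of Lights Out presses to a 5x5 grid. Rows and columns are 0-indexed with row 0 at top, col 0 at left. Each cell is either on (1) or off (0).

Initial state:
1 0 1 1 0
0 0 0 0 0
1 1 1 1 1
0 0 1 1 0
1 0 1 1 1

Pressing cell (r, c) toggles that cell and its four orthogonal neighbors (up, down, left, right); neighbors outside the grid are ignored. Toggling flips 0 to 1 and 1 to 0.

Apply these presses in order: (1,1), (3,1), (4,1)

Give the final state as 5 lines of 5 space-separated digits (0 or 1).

Answer: 1 1 1 1 0
1 1 1 0 0
1 1 1 1 1
1 0 0 1 0
0 0 0 1 1

Derivation:
After press 1 at (1,1):
1 1 1 1 0
1 1 1 0 0
1 0 1 1 1
0 0 1 1 0
1 0 1 1 1

After press 2 at (3,1):
1 1 1 1 0
1 1 1 0 0
1 1 1 1 1
1 1 0 1 0
1 1 1 1 1

After press 3 at (4,1):
1 1 1 1 0
1 1 1 0 0
1 1 1 1 1
1 0 0 1 0
0 0 0 1 1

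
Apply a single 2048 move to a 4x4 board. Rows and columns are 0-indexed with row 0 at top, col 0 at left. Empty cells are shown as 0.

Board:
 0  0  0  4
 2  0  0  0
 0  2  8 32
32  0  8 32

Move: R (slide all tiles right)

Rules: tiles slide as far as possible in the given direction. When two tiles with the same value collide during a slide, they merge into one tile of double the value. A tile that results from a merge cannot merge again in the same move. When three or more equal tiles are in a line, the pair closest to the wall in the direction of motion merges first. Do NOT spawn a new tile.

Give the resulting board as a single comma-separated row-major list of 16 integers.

Slide right:
row 0: [0, 0, 0, 4] -> [0, 0, 0, 4]
row 1: [2, 0, 0, 0] -> [0, 0, 0, 2]
row 2: [0, 2, 8, 32] -> [0, 2, 8, 32]
row 3: [32, 0, 8, 32] -> [0, 32, 8, 32]

Answer: 0, 0, 0, 4, 0, 0, 0, 2, 0, 2, 8, 32, 0, 32, 8, 32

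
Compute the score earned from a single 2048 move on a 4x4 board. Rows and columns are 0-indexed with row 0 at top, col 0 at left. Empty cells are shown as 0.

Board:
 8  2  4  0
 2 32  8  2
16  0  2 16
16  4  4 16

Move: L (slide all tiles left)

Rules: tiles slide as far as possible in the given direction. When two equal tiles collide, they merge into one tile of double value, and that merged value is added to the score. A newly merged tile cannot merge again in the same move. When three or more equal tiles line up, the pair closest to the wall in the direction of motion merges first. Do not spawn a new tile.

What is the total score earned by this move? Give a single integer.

Slide left:
row 0: [8, 2, 4, 0] -> [8, 2, 4, 0]  score +0 (running 0)
row 1: [2, 32, 8, 2] -> [2, 32, 8, 2]  score +0 (running 0)
row 2: [16, 0, 2, 16] -> [16, 2, 16, 0]  score +0 (running 0)
row 3: [16, 4, 4, 16] -> [16, 8, 16, 0]  score +8 (running 8)
Board after move:
 8  2  4  0
 2 32  8  2
16  2 16  0
16  8 16  0

Answer: 8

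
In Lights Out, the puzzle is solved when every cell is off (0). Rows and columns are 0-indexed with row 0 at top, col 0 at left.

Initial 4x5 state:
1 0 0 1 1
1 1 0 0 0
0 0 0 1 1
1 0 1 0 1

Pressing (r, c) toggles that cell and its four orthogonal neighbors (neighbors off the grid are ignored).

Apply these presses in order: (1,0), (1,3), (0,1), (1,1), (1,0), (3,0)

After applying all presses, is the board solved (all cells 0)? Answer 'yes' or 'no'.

After press 1 at (1,0):
0 0 0 1 1
0 0 0 0 0
1 0 0 1 1
1 0 1 0 1

After press 2 at (1,3):
0 0 0 0 1
0 0 1 1 1
1 0 0 0 1
1 0 1 0 1

After press 3 at (0,1):
1 1 1 0 1
0 1 1 1 1
1 0 0 0 1
1 0 1 0 1

After press 4 at (1,1):
1 0 1 0 1
1 0 0 1 1
1 1 0 0 1
1 0 1 0 1

After press 5 at (1,0):
0 0 1 0 1
0 1 0 1 1
0 1 0 0 1
1 0 1 0 1

After press 6 at (3,0):
0 0 1 0 1
0 1 0 1 1
1 1 0 0 1
0 1 1 0 1

Lights still on: 11

Answer: no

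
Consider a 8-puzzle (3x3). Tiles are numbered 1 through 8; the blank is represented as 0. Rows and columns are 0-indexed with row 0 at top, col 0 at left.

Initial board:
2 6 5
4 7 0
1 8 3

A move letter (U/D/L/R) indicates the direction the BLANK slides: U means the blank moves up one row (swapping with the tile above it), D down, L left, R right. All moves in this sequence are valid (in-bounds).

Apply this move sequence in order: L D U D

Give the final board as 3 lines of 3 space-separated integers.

Answer: 2 6 5
4 8 7
1 0 3

Derivation:
After move 1 (L):
2 6 5
4 0 7
1 8 3

After move 2 (D):
2 6 5
4 8 7
1 0 3

After move 3 (U):
2 6 5
4 0 7
1 8 3

After move 4 (D):
2 6 5
4 8 7
1 0 3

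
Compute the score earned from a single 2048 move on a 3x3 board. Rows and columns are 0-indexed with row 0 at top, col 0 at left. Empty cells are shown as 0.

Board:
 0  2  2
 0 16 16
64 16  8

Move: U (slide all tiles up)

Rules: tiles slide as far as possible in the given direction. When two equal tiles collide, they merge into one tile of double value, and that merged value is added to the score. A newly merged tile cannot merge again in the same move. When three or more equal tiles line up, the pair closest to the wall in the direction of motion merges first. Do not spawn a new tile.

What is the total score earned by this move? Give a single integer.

Slide up:
col 0: [0, 0, 64] -> [64, 0, 0]  score +0 (running 0)
col 1: [2, 16, 16] -> [2, 32, 0]  score +32 (running 32)
col 2: [2, 16, 8] -> [2, 16, 8]  score +0 (running 32)
Board after move:
64  2  2
 0 32 16
 0  0  8

Answer: 32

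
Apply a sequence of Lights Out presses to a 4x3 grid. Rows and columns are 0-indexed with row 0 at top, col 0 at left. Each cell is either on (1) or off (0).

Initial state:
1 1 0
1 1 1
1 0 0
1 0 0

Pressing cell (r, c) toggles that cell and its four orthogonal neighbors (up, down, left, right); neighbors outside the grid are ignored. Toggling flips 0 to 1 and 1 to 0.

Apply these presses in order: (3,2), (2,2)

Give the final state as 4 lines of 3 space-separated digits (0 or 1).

After press 1 at (3,2):
1 1 0
1 1 1
1 0 1
1 1 1

After press 2 at (2,2):
1 1 0
1 1 0
1 1 0
1 1 0

Answer: 1 1 0
1 1 0
1 1 0
1 1 0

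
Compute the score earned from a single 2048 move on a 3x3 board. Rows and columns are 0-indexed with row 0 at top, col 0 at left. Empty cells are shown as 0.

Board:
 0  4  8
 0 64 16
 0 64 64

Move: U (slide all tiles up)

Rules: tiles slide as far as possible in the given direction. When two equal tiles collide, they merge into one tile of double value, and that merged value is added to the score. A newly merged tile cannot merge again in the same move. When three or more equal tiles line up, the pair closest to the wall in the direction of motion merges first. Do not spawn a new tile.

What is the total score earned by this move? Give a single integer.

Answer: 128

Derivation:
Slide up:
col 0: [0, 0, 0] -> [0, 0, 0]  score +0 (running 0)
col 1: [4, 64, 64] -> [4, 128, 0]  score +128 (running 128)
col 2: [8, 16, 64] -> [8, 16, 64]  score +0 (running 128)
Board after move:
  0   4   8
  0 128  16
  0   0  64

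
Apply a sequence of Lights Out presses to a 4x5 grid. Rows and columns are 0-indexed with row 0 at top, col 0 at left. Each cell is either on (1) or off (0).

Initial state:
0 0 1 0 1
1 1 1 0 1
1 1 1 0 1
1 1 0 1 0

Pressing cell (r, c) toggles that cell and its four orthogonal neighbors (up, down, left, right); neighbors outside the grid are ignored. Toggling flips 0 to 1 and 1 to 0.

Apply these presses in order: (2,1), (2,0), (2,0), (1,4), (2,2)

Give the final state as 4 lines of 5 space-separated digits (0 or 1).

Answer: 0 0 1 0 0
1 0 0 1 0
0 1 1 1 0
1 0 1 1 0

Derivation:
After press 1 at (2,1):
0 0 1 0 1
1 0 1 0 1
0 0 0 0 1
1 0 0 1 0

After press 2 at (2,0):
0 0 1 0 1
0 0 1 0 1
1 1 0 0 1
0 0 0 1 0

After press 3 at (2,0):
0 0 1 0 1
1 0 1 0 1
0 0 0 0 1
1 0 0 1 0

After press 4 at (1,4):
0 0 1 0 0
1 0 1 1 0
0 0 0 0 0
1 0 0 1 0

After press 5 at (2,2):
0 0 1 0 0
1 0 0 1 0
0 1 1 1 0
1 0 1 1 0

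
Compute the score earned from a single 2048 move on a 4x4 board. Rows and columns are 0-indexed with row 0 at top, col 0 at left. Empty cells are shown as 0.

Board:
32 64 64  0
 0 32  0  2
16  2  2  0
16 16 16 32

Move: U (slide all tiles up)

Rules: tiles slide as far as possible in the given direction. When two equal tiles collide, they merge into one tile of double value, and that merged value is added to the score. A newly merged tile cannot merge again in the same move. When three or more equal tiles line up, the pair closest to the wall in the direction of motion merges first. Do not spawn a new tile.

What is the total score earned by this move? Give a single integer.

Slide up:
col 0: [32, 0, 16, 16] -> [32, 32, 0, 0]  score +32 (running 32)
col 1: [64, 32, 2, 16] -> [64, 32, 2, 16]  score +0 (running 32)
col 2: [64, 0, 2, 16] -> [64, 2, 16, 0]  score +0 (running 32)
col 3: [0, 2, 0, 32] -> [2, 32, 0, 0]  score +0 (running 32)
Board after move:
32 64 64  2
32 32  2 32
 0  2 16  0
 0 16  0  0

Answer: 32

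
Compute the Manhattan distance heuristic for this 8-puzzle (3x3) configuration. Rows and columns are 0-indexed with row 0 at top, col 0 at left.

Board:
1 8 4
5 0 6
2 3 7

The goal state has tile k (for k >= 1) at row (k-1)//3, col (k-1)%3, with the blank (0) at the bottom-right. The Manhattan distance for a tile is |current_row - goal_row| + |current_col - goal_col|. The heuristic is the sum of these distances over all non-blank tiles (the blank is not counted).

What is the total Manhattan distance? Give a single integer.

Tile 1: at (0,0), goal (0,0), distance |0-0|+|0-0| = 0
Tile 8: at (0,1), goal (2,1), distance |0-2|+|1-1| = 2
Tile 4: at (0,2), goal (1,0), distance |0-1|+|2-0| = 3
Tile 5: at (1,0), goal (1,1), distance |1-1|+|0-1| = 1
Tile 6: at (1,2), goal (1,2), distance |1-1|+|2-2| = 0
Tile 2: at (2,0), goal (0,1), distance |2-0|+|0-1| = 3
Tile 3: at (2,1), goal (0,2), distance |2-0|+|1-2| = 3
Tile 7: at (2,2), goal (2,0), distance |2-2|+|2-0| = 2
Sum: 0 + 2 + 3 + 1 + 0 + 3 + 3 + 2 = 14

Answer: 14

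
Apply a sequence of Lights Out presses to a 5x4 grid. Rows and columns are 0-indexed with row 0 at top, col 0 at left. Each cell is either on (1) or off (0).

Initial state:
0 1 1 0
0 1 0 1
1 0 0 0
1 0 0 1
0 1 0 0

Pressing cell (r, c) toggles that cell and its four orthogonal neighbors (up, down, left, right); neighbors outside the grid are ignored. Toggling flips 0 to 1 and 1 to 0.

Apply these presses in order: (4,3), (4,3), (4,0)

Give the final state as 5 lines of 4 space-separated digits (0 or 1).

Answer: 0 1 1 0
0 1 0 1
1 0 0 0
0 0 0 1
1 0 0 0

Derivation:
After press 1 at (4,3):
0 1 1 0
0 1 0 1
1 0 0 0
1 0 0 0
0 1 1 1

After press 2 at (4,3):
0 1 1 0
0 1 0 1
1 0 0 0
1 0 0 1
0 1 0 0

After press 3 at (4,0):
0 1 1 0
0 1 0 1
1 0 0 0
0 0 0 1
1 0 0 0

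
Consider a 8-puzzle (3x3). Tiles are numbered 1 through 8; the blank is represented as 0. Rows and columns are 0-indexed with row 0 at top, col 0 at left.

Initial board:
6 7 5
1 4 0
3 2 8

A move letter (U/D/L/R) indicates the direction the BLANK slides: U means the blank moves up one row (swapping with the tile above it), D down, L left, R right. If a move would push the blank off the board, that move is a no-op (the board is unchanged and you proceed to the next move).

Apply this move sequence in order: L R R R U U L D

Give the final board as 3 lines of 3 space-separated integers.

After move 1 (L):
6 7 5
1 0 4
3 2 8

After move 2 (R):
6 7 5
1 4 0
3 2 8

After move 3 (R):
6 7 5
1 4 0
3 2 8

After move 4 (R):
6 7 5
1 4 0
3 2 8

After move 5 (U):
6 7 0
1 4 5
3 2 8

After move 6 (U):
6 7 0
1 4 5
3 2 8

After move 7 (L):
6 0 7
1 4 5
3 2 8

After move 8 (D):
6 4 7
1 0 5
3 2 8

Answer: 6 4 7
1 0 5
3 2 8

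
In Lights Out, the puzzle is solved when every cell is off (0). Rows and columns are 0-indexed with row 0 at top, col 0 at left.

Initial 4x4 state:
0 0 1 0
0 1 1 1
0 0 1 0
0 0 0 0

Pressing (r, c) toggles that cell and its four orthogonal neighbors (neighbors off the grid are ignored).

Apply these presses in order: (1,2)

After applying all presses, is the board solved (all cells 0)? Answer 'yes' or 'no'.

After press 1 at (1,2):
0 0 0 0
0 0 0 0
0 0 0 0
0 0 0 0

Lights still on: 0

Answer: yes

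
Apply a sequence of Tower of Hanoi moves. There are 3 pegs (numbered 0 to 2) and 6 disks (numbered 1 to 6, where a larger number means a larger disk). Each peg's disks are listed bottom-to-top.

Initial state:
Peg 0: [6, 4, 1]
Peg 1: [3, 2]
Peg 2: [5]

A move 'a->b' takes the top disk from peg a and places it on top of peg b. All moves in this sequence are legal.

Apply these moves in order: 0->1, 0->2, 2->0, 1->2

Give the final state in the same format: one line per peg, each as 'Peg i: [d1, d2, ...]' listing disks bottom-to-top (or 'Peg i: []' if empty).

Answer: Peg 0: [6, 4]
Peg 1: [3, 2]
Peg 2: [5, 1]

Derivation:
After move 1 (0->1):
Peg 0: [6, 4]
Peg 1: [3, 2, 1]
Peg 2: [5]

After move 2 (0->2):
Peg 0: [6]
Peg 1: [3, 2, 1]
Peg 2: [5, 4]

After move 3 (2->0):
Peg 0: [6, 4]
Peg 1: [3, 2, 1]
Peg 2: [5]

After move 4 (1->2):
Peg 0: [6, 4]
Peg 1: [3, 2]
Peg 2: [5, 1]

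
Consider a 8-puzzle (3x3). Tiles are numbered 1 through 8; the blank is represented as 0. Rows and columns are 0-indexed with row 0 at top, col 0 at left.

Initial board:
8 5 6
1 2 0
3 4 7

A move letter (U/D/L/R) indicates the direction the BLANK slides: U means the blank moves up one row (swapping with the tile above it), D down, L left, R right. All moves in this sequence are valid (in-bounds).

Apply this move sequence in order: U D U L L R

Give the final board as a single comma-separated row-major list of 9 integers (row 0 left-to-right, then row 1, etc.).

After move 1 (U):
8 5 0
1 2 6
3 4 7

After move 2 (D):
8 5 6
1 2 0
3 4 7

After move 3 (U):
8 5 0
1 2 6
3 4 7

After move 4 (L):
8 0 5
1 2 6
3 4 7

After move 5 (L):
0 8 5
1 2 6
3 4 7

After move 6 (R):
8 0 5
1 2 6
3 4 7

Answer: 8, 0, 5, 1, 2, 6, 3, 4, 7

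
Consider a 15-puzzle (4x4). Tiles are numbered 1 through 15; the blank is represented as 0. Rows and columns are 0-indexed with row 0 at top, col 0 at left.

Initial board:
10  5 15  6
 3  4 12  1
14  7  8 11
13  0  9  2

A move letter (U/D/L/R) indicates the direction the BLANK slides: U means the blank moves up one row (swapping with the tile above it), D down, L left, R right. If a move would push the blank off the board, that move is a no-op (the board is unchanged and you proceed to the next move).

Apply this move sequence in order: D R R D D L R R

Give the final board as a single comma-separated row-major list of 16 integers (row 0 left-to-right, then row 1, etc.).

After move 1 (D):
10  5 15  6
 3  4 12  1
14  7  8 11
13  0  9  2

After move 2 (R):
10  5 15  6
 3  4 12  1
14  7  8 11
13  9  0  2

After move 3 (R):
10  5 15  6
 3  4 12  1
14  7  8 11
13  9  2  0

After move 4 (D):
10  5 15  6
 3  4 12  1
14  7  8 11
13  9  2  0

After move 5 (D):
10  5 15  6
 3  4 12  1
14  7  8 11
13  9  2  0

After move 6 (L):
10  5 15  6
 3  4 12  1
14  7  8 11
13  9  0  2

After move 7 (R):
10  5 15  6
 3  4 12  1
14  7  8 11
13  9  2  0

After move 8 (R):
10  5 15  6
 3  4 12  1
14  7  8 11
13  9  2  0

Answer: 10, 5, 15, 6, 3, 4, 12, 1, 14, 7, 8, 11, 13, 9, 2, 0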